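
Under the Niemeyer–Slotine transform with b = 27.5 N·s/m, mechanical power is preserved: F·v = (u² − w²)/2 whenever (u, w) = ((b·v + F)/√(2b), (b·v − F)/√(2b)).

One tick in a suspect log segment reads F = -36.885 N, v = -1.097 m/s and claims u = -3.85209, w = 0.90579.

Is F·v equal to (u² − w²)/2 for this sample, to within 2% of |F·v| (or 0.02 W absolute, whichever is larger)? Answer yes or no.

no

F·v = (-36.885)×(-1.097) = 40.46284 W.
(u² − w²)/2 = (14.83860 − 0.82046)/2 = 7.00907 W.
|Δ| = 33.45377;  2% of max(1, |F·v|) = 0.80926.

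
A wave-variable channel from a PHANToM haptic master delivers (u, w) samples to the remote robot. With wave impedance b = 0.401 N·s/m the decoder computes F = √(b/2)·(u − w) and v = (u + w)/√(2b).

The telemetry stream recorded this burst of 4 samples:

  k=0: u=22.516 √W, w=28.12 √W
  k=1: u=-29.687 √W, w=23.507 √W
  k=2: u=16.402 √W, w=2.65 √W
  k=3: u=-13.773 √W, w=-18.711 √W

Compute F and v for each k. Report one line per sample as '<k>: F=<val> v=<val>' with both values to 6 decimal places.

0: F=-2.509316 v=56.542136
1: F=-23.818798 v=-6.900829
2: F=6.157764 v=21.274207
3: F=2.211099 v=-36.272903

k=0: u−w=-5.604000, u+w=50.636000; √(b/2)=0.447772, √(2b)=0.895545; F=0.447772×(-5.604)=-2.509316, v=50.636000/0.895545=56.542136
k=1: u−w=-53.194000, u+w=-6.180000; √(b/2)=0.447772, √(2b)=0.895545; F=0.447772×(-53.194)=-23.818798, v=-6.180000/0.895545=-6.900829
k=2: u−w=13.752000, u+w=19.052000; √(b/2)=0.447772, √(2b)=0.895545; F=0.447772×13.752=6.157764, v=19.052000/0.895545=21.274207
k=3: u−w=4.938000, u+w=-32.484000; √(b/2)=0.447772, √(2b)=0.895545; F=0.447772×4.938=2.211099, v=-32.484000/0.895545=-36.272903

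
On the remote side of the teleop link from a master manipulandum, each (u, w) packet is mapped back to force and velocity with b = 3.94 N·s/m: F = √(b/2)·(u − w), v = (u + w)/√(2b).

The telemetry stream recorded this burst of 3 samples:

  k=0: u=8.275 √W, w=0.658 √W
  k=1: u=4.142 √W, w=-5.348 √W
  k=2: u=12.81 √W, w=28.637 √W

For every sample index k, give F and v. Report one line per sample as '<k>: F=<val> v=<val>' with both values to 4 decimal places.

k=0: u−w=7.6170, u+w=8.9330; √(b/2)=1.4036, √(2b)=2.8071; F=1.4036×7.617=10.6910, v=8.9330/2.8071=3.1822
k=1: u−w=9.4900, u+w=-1.2060; √(b/2)=1.4036, √(2b)=2.8071; F=1.4036×9.49=13.3198, v=-1.2060/2.8071=-0.4296
k=2: u−w=-15.8270, u+w=41.4470; √(b/2)=1.4036, √(2b)=2.8071; F=1.4036×(-15.827)=-22.2143, v=41.4470/2.8071=14.7649

0: F=10.6910 v=3.1822
1: F=13.3198 v=-0.4296
2: F=-22.2143 v=14.7649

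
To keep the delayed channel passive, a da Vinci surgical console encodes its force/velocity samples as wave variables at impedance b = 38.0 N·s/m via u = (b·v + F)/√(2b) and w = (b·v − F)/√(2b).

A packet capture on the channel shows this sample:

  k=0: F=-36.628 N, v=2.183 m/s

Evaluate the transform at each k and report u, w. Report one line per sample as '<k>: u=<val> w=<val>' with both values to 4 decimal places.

k=0: b·v=38.0×2.183=82.9540; √(2b)=8.7178; u=(82.9540+(-36.628))/8.7178=5.3140, w=(82.9540−(-36.628))/8.7178=13.7170

0: u=5.3140 w=13.7170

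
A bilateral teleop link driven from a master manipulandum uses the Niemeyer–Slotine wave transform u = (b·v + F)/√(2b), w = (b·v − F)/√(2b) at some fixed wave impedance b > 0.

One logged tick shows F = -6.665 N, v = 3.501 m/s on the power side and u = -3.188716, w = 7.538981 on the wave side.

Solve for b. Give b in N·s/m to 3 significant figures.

b = 0.772 N·s/m

u + w = 4.350265;  u + w = √(2b)·v, so √(2b) = 4.350265/3.501 = 1.242578.
b = (√(2b))²/2 = 1.544000/2 = 0.772000.
(Check via u − w = 2F/√(2b): u − w = -10.727697, 2F/√(2b) = -10.727698.)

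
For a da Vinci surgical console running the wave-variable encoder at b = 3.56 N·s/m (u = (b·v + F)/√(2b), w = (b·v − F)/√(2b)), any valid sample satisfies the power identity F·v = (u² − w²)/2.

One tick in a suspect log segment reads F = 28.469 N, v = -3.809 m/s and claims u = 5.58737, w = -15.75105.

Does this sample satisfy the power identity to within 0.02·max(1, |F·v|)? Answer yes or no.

F·v = 28.469×(-3.809) = -108.4384 W.
(u² − w²)/2 = (31.2187 − 248.0956)/2 = -108.4384 W.
|Δ| = 0.0000;  2% of max(1, |F·v|) = 2.1688.

yes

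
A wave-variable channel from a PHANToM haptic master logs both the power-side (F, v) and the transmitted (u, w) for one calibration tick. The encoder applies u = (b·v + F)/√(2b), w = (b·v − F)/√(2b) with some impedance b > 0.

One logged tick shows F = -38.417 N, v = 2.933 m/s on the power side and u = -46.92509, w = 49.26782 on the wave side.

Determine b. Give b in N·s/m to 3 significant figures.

u + w = 2.34273;  u + w = √(2b)·v, so √(2b) = 2.34273/2.933 = 0.79875.
b = (√(2b))²/2 = 0.63800/2 = 0.31900.
(Check via u − w = 2F/√(2b): u − w = -96.19291, 2F/√(2b) = -96.19296.)

b = 0.319 N·s/m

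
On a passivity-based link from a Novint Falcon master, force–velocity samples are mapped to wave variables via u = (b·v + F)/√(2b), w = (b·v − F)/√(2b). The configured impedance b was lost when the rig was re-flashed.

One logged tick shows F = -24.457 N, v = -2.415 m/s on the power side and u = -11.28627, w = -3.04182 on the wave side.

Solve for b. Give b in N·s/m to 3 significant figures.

b = 17.6 N·s/m

u + w = -14.3281;  u + w = √(2b)·v, so √(2b) = -14.3281/(-2.415) = 5.9330.
b = (√(2b))²/2 = 35.2000/2 = 17.6000.
(Check via u − w = 2F/√(2b): u − w = -8.2445, 2F/√(2b) = -8.2445.)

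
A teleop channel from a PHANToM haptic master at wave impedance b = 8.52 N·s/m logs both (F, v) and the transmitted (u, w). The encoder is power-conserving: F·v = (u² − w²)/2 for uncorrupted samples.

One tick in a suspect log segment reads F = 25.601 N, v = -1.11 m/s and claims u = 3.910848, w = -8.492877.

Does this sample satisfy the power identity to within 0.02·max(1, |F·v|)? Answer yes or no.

F·v = 25.601×(-1.11) = -28.417110 W.
(u² − w²)/2 = (15.294732 − 72.128960)/2 = -28.417114 W.
|Δ| = 0.000004;  2% of max(1, |F·v|) = 0.568342.

yes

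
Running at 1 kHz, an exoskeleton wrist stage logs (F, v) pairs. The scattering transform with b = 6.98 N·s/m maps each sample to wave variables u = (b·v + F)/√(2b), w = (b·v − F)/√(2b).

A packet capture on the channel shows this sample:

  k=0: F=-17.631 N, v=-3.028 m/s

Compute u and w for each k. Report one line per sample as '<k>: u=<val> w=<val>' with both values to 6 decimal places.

k=0: b·v=6.98×(-3.028)=-21.135440; √(2b)=3.736308; u=(-21.135440+(-17.631))/3.736308=-10.375600, w=(-21.135440−(-17.631))/3.736308=-0.937942

0: u=-10.375600 w=-0.937942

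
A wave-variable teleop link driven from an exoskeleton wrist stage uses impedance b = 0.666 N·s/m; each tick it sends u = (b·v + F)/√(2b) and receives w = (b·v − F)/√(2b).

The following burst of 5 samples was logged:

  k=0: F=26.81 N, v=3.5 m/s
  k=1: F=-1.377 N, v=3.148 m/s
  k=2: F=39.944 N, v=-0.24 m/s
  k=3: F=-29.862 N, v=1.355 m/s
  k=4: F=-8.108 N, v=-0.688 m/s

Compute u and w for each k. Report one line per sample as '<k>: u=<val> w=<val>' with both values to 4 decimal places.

0: u=25.2495 w=-21.2100
1: u=0.6235 w=3.0097
2: u=34.4713 w=-34.7483
3: u=-25.0923 w=26.6561
4: u=-7.4223 w=6.6282

k=0: b·v=0.666×3.5=2.3310; √(2b)=1.1541; u=(2.3310+26.81)/1.1541=25.2495, w=(2.3310−26.81)/1.1541=-21.2100
k=1: b·v=0.666×3.148=2.0966; √(2b)=1.1541; u=(2.0966+(-1.377))/1.1541=0.6235, w=(2.0966−(-1.377))/1.1541=3.0097
k=2: b·v=0.666×(-0.24)=-0.1598; √(2b)=1.1541; u=(-0.1598+39.944)/1.1541=34.4713, w=(-0.1598−39.944)/1.1541=-34.7483
k=3: b·v=0.666×1.355=0.9024; √(2b)=1.1541; u=(0.9024+(-29.862))/1.1541=-25.0923, w=(0.9024−(-29.862))/1.1541=26.6561
k=4: b·v=0.666×(-0.688)=-0.4582; √(2b)=1.1541; u=(-0.4582+(-8.108))/1.1541=-7.4223, w=(-0.4582−(-8.108))/1.1541=6.6282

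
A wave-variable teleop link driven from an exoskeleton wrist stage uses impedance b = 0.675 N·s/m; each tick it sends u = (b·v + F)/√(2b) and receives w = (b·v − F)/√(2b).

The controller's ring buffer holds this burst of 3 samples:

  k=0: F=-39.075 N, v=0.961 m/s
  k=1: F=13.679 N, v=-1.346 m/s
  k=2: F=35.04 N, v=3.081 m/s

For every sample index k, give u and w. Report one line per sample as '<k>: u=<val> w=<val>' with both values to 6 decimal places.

0: u=-33.072115 w=34.188696
1: u=10.991053 w=-12.554964
2: u=31.947530 w=-28.367731

k=0: b·v=0.675×0.961=0.648675; √(2b)=1.161895; u=(0.648675+(-39.075))/1.161895=-33.072115, w=(0.648675−(-39.075))/1.161895=34.188696
k=1: b·v=0.675×(-1.346)=-0.908550; √(2b)=1.161895; u=(-0.908550+13.679)/1.161895=10.991053, w=(-0.908550−13.679)/1.161895=-12.554964
k=2: b·v=0.675×3.081=2.079675; √(2b)=1.161895; u=(2.079675+35.04)/1.161895=31.947530, w=(2.079675−35.04)/1.161895=-28.367731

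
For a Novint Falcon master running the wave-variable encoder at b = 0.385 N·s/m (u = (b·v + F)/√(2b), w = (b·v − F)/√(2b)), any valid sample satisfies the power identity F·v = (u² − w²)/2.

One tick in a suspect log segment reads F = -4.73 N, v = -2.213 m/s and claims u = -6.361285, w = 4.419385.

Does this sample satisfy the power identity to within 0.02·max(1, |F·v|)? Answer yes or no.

F·v = (-4.73)×(-2.213) = 10.467490 W.
(u² − w²)/2 = (40.465947 − 19.530964)/2 = 10.467492 W.
|Δ| = 0.000002;  2% of max(1, |F·v|) = 0.209350.

yes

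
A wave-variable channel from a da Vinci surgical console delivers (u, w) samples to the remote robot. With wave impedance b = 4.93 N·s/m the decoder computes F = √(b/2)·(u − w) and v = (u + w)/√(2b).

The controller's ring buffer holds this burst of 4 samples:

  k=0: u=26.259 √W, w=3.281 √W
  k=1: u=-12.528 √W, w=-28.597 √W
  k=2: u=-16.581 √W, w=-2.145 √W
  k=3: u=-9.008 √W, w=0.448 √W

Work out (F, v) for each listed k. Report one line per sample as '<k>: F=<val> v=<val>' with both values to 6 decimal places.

k=0: u−w=22.978000, u+w=29.540000; √(b/2)=1.570032, √(2b)=3.140064; F=1.570032×22.978=36.076192, v=29.540000/3.140064=9.407452
k=1: u−w=16.069000, u+w=-41.125000; √(b/2)=1.570032, √(2b)=3.140064; F=1.570032×16.069=25.228842, v=-41.125000/3.140064=-13.096868
k=2: u−w=-14.436000, u+w=-18.726000; √(b/2)=1.570032, √(2b)=3.140064; F=1.570032×(-14.436)=-22.664980, v=-18.726000/3.140064=-5.963573
k=3: u−w=-9.456000, u+w=-8.560000; √(b/2)=1.570032, √(2b)=3.140064; F=1.570032×(-9.456)=-14.846221, v=-8.560000/3.140064=-2.726059

0: F=36.076192 v=9.407452
1: F=25.228842 v=-13.096868
2: F=-22.664980 v=-5.963573
3: F=-14.846221 v=-2.726059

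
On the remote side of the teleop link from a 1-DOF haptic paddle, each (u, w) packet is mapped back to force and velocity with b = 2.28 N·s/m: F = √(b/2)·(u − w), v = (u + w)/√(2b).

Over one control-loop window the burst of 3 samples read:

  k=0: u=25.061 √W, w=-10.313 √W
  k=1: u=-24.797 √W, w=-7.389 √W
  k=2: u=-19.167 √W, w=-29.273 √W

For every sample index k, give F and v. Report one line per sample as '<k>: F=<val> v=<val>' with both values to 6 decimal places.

0: F=37.769097 v=6.906384
1: F=-18.586658 v=-15.072475
2: F=10.790255 v=-22.684108

k=0: u−w=35.374000, u+w=14.748000; √(b/2)=1.067708, √(2b)=2.135416; F=1.067708×35.374=37.769097, v=14.748000/2.135416=6.906384
k=1: u−w=-17.408000, u+w=-32.186000; √(b/2)=1.067708, √(2b)=2.135416; F=1.067708×(-17.408)=-18.586658, v=-32.186000/2.135416=-15.072475
k=2: u−w=10.106000, u+w=-48.440000; √(b/2)=1.067708, √(2b)=2.135416; F=1.067708×10.106=10.790255, v=-48.440000/2.135416=-22.684108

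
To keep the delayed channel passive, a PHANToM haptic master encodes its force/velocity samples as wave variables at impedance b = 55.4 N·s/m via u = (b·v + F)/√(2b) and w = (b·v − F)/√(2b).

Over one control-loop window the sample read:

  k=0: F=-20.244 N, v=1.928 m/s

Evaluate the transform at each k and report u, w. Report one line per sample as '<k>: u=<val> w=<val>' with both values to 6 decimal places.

k=0: b·v=55.4×1.928=106.811200; √(2b)=10.526158; u=(106.811200+(-20.244))/10.526158=8.224007, w=(106.811200−(-20.244))/10.526158=12.070425

0: u=8.224007 w=12.070425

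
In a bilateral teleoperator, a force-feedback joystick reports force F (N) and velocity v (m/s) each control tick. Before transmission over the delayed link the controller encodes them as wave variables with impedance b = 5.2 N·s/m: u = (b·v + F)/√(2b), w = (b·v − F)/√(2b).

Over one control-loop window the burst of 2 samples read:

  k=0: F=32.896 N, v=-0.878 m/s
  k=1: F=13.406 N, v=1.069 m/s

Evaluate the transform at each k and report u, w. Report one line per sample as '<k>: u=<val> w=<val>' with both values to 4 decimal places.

k=0: b·v=5.2×(-0.878)=-4.5656; √(2b)=3.2249; u=(-4.5656+32.896)/3.2249=8.7849, w=(-4.5656−32.896)/3.2249=-11.6163
k=1: b·v=5.2×1.069=5.5588; √(2b)=3.2249; u=(5.5588+13.406)/3.2249=5.8807, w=(5.5588−13.406)/3.2249=-2.4333

0: u=8.7849 w=-11.6163
1: u=5.8807 w=-2.4333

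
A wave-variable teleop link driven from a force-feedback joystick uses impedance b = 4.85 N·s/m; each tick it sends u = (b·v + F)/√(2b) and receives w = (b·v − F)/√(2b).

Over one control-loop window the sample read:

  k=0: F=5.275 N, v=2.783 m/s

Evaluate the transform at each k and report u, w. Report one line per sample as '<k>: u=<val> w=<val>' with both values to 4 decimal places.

k=0: b·v=4.85×2.783=13.4975; √(2b)=3.1145; u=(13.4975+5.275)/3.1145=6.0275, w=(13.4975−5.275)/3.1145=2.6401

0: u=6.0275 w=2.6401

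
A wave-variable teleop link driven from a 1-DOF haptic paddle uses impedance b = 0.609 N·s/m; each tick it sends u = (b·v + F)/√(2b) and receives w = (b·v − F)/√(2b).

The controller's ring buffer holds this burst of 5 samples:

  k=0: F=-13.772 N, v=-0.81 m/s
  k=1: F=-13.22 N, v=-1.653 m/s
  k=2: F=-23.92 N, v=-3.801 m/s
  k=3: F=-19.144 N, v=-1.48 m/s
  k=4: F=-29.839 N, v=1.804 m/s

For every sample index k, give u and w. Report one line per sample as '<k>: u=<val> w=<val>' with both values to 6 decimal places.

k=0: b·v=0.609×(-0.81)=-0.493290; √(2b)=1.103630; u=(-0.493290+(-13.772))/1.103630=-12.925786, w=(-0.493290−(-13.772))/1.103630=12.031845
k=1: b·v=0.609×(-1.653)=-1.006677; √(2b)=1.103630; u=(-1.006677+(-13.22))/1.103630=-12.890799, w=(-1.006677−(-13.22))/1.103630=11.066498
k=2: b·v=0.609×(-3.801)=-2.314809; √(2b)=1.103630; u=(-2.314809+(-23.92))/1.103630=-23.771373, w=(-2.314809−(-23.92))/1.103630=19.576474
k=3: b·v=0.609×(-1.48)=-0.901320; √(2b)=1.103630; u=(-0.901320+(-19.144))/1.103630=-18.163074, w=(-0.901320−(-19.144))/1.103630=16.529701
k=4: b·v=0.609×1.804=1.098636; √(2b)=1.103630; u=(1.098636+(-29.839))/1.103630=-26.041657, w=(1.098636−(-29.839))/1.103630=28.032607

0: u=-12.925786 w=12.031845
1: u=-12.890799 w=11.066498
2: u=-23.771373 w=19.576474
3: u=-18.163074 w=16.529701
4: u=-26.041657 w=28.032607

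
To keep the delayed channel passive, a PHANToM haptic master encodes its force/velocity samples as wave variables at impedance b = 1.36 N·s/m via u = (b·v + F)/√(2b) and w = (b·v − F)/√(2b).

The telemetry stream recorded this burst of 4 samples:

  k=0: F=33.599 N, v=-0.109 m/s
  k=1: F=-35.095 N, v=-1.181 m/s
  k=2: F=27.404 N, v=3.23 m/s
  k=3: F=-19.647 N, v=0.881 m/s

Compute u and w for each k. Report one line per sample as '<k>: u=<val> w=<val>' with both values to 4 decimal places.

0: u=20.2825 w=-20.4623
1: u=-22.2533 w=20.3056
2: u=19.2796 w=-13.9526
3: u=-11.1863 w=12.6392

k=0: b·v=1.36×(-0.109)=-0.1482; √(2b)=1.6492; u=(-0.1482+33.599)/1.6492=20.2825, w=(-0.1482−33.599)/1.6492=-20.4623
k=1: b·v=1.36×(-1.181)=-1.6062; √(2b)=1.6492; u=(-1.6062+(-35.095))/1.6492=-22.2533, w=(-1.6062−(-35.095))/1.6492=20.3056
k=2: b·v=1.36×3.23=4.3928; √(2b)=1.6492; u=(4.3928+27.404)/1.6492=19.2796, w=(4.3928−27.404)/1.6492=-13.9526
k=3: b·v=1.36×0.881=1.1982; √(2b)=1.6492; u=(1.1982+(-19.647))/1.6492=-11.1863, w=(1.1982−(-19.647))/1.6492=12.6392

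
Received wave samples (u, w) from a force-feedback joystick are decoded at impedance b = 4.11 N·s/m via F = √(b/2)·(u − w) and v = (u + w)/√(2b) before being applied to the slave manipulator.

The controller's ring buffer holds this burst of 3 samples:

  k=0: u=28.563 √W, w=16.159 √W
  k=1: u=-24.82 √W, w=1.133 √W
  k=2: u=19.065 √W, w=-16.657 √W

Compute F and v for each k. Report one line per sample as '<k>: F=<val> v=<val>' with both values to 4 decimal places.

k=0: u−w=12.4040, u+w=44.7220; √(b/2)=1.4335, √(2b)=2.8671; F=1.4335×12.404=17.7815, v=44.7220/2.8671=15.5986
k=1: u−w=-25.9530, u+w=-23.6870; √(b/2)=1.4335, √(2b)=2.8671; F=1.4335×(-25.953)=-37.2043, v=-23.6870/2.8671=-8.2618
k=2: u−w=35.7220, u+w=2.4080; √(b/2)=1.4335, √(2b)=2.8671; F=1.4335×35.722=51.2085, v=2.4080/2.8671=0.8399

0: F=17.7815 v=15.5986
1: F=-37.2043 v=-8.2618
2: F=51.2085 v=0.8399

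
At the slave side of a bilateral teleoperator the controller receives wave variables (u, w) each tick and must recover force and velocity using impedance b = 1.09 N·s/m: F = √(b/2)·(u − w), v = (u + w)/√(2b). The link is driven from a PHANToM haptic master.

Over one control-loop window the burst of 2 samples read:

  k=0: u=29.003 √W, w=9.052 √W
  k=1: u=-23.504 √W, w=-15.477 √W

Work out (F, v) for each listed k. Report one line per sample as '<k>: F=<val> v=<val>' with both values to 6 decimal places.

k=0: u−w=19.951000, u+w=38.055000; √(b/2)=0.738241, √(2b)=1.476482; F=0.738241×19.951=14.728649, v=38.055000/1.476482=25.774098
k=1: u−w=-8.027000, u+w=-38.981000; √(b/2)=0.738241, √(2b)=1.476482; F=0.738241×(-8.027)=-5.925862, v=-38.981000/1.476482=-26.401265

0: F=14.728649 v=25.774098
1: F=-5.925862 v=-26.401265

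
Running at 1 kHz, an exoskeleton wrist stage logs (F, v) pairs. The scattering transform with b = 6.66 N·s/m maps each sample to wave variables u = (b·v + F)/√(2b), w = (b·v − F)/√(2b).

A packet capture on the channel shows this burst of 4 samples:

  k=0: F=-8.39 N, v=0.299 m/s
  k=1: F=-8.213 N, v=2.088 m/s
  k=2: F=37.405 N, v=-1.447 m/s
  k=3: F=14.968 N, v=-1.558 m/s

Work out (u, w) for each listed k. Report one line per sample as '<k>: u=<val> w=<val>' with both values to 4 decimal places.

k=0: b·v=6.66×0.299=1.9913; √(2b)=3.6497; u=(1.9913+(-8.39))/3.6497=-1.7532, w=(1.9913−(-8.39))/3.6497=2.8445
k=1: b·v=6.66×2.088=13.9061; √(2b)=3.6497; u=(13.9061+(-8.213))/3.6497=1.5599, w=(13.9061−(-8.213))/3.6497=6.0606
k=2: b·v=6.66×(-1.447)=-9.6370; √(2b)=3.6497; u=(-9.6370+37.405)/3.6497=7.6084, w=(-9.6370−37.405)/3.6497=-12.8894
k=3: b·v=6.66×(-1.558)=-10.3763; √(2b)=3.6497; u=(-10.3763+14.968)/3.6497=1.2581, w=(-10.3763−14.968)/3.6497=-6.9443

0: u=-1.7532 w=2.8445
1: u=1.5599 w=6.0606
2: u=7.6084 w=-12.8894
3: u=1.2581 w=-6.9443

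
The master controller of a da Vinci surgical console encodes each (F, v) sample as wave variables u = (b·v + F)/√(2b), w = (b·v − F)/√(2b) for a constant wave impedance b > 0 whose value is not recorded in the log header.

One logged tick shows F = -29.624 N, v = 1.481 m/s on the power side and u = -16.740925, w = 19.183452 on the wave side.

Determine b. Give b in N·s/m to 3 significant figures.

u + w = 2.442527;  u + w = √(2b)·v, so √(2b) = 2.442527/1.481 = 1.649242.
b = (√(2b))²/2 = 2.719998/2 = 1.359999.
(Check via u − w = 2F/√(2b): u − w = -35.924377, 2F/√(2b) = -35.924388.)

b = 1.36 N·s/m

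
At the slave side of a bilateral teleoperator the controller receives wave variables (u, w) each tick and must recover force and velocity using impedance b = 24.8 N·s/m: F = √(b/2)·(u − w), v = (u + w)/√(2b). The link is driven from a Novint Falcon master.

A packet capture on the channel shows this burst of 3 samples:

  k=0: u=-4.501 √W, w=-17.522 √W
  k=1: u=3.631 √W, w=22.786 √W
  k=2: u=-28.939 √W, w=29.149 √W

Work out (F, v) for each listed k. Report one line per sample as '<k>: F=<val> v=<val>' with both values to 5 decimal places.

k=0: u−w=13.02100, u+w=-22.02300; √(b/2)=3.52136, √(2b)=7.04273; F=3.52136×13.021=45.85167, v=-22.02300/7.04273=-3.12706
k=1: u−w=-19.15500, u+w=26.41700; √(b/2)=3.52136, √(2b)=7.04273; F=3.52136×(-19.155)=-67.45172, v=26.41700/7.04273=3.75096
k=2: u−w=-58.08800, u+w=0.21000; √(b/2)=3.52136, √(2b)=7.04273; F=3.52136×(-58.088)=-204.54896, v=0.21000/7.04273=0.02982

0: F=45.85167 v=-3.12706
1: F=-67.45172 v=3.75096
2: F=-204.54896 v=0.02982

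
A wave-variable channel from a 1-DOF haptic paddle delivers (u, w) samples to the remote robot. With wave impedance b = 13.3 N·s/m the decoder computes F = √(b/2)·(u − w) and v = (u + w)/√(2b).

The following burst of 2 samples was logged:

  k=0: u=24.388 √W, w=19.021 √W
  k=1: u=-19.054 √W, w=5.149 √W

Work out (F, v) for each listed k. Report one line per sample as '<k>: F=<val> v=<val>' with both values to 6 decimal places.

k=0: u−w=5.367000, u+w=43.409000; √(b/2)=2.578759, √(2b)=5.157519; F=2.578759×5.367=13.840202, v=43.409000/5.157519=8.416644
k=1: u−w=-24.203000, u+w=-13.905000; √(b/2)=2.578759, √(2b)=5.157519; F=2.578759×(-24.203)=-62.413714, v=-13.905000/5.157519=-2.696064

0: F=13.840202 v=8.416644
1: F=-62.413714 v=-2.696064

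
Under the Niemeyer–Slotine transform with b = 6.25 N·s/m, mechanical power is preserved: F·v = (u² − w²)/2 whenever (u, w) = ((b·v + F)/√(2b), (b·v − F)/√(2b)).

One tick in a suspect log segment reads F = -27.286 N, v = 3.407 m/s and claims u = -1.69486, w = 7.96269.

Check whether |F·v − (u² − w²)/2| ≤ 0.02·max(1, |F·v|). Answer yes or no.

no

F·v = (-27.286)×3.407 = -92.96340 W.
(u² − w²)/2 = (2.87255 − 63.40443)/2 = -30.26594 W.
|Δ| = 62.69746;  2% of max(1, |F·v|) = 1.85927.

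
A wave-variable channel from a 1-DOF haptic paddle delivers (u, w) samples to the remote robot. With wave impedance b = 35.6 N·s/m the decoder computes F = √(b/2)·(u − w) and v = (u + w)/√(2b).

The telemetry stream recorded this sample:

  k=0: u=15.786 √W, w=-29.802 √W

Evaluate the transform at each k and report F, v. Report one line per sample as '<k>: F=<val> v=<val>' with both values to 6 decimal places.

k=0: u−w=45.588000, u+w=-14.016000; √(b/2)=4.219005, √(2b)=8.438009; F=4.219005×45.588=192.335983, v=-14.016000/8.438009=-1.661055

0: F=192.335983 v=-1.661055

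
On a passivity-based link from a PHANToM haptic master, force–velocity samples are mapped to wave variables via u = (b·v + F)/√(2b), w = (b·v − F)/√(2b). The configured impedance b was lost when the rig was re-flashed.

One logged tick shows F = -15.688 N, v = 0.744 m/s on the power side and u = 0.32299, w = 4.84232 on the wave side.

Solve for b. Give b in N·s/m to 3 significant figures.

u + w = 5.16531;  u + w = √(2b)·v, so √(2b) = 5.16531/0.744 = 6.94262.
b = (√(2b))²/2 = 48.19999/2 = 24.09999.
(Check via u − w = 2F/√(2b): u − w = -4.51933, 2F/√(2b) = -4.51933.)

b = 24.1 N·s/m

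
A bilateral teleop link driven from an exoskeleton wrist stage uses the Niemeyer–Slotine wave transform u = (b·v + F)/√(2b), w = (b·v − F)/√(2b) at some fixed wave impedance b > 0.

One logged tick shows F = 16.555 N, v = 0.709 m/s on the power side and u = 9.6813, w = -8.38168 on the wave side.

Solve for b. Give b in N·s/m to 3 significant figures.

b = 1.68 N·s/m

u + w = 1.2996;  u + w = √(2b)·v, so √(2b) = 1.2996/0.709 = 1.8330.
b = (√(2b))²/2 = 3.3600/2 = 1.6800.
(Check via u − w = 2F/√(2b): u − w = 18.0630, 2F/√(2b) = 18.0630.)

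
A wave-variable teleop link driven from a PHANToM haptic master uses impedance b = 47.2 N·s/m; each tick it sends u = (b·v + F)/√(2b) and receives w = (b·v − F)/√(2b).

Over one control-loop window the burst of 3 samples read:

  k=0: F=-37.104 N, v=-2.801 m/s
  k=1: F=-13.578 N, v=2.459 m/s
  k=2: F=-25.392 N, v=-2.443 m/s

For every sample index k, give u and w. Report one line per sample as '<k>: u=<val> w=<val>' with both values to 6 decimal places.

k=0: b·v=47.2×(-2.801)=-132.207200; √(2b)=9.715966; u=(-132.207200+(-37.104))/9.715966=-17.426079, w=(-132.207200−(-37.104))/9.715966=-9.788342
k=1: b·v=47.2×2.459=116.064800; √(2b)=9.715966; u=(116.064800+(-13.578))/9.715966=10.548287, w=(116.064800−(-13.578))/9.715966=13.343274
k=2: b·v=47.2×(-2.443)=-115.309600; √(2b)=9.715966; u=(-115.309600+(-25.392))/9.715966=-14.481483, w=(-115.309600−(-25.392))/9.715966=-9.254623

0: u=-17.426079 w=-9.788342
1: u=10.548287 w=13.343274
2: u=-14.481483 w=-9.254623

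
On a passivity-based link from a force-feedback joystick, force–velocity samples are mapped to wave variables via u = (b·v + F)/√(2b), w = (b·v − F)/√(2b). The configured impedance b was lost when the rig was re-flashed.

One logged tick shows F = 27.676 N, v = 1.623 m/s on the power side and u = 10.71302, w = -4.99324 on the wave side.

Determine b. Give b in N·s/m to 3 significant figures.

u + w = 5.7198;  u + w = √(2b)·v, so √(2b) = 5.7198/1.623 = 3.5242.
b = (√(2b))²/2 = 12.4200/2 = 6.2100.
(Check via u − w = 2F/√(2b): u − w = 15.7063, 2F/√(2b) = 15.7063.)

b = 6.21 N·s/m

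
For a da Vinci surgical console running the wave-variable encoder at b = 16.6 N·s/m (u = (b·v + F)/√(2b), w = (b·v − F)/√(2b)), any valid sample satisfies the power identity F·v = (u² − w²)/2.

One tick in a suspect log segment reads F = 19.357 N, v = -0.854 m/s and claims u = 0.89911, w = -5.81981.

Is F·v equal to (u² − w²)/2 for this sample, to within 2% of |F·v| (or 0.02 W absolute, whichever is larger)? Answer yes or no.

yes

F·v = 19.357×(-0.854) = -16.53088 W.
(u² − w²)/2 = (0.80840 − 33.87019)/2 = -16.53089 W.
|Δ| = 0.00002;  2% of max(1, |F·v|) = 0.33062.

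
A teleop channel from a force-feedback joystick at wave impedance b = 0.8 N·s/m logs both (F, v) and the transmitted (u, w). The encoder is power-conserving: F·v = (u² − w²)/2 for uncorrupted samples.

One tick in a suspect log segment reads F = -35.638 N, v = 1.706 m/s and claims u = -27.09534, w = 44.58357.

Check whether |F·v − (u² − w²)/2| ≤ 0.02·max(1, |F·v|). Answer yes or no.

no

F·v = (-35.638)×1.706 = -60.79843 W.
(u² − w²)/2 = (734.15745 − 1987.69471)/2 = -626.76863 W.
|Δ| = 565.97020;  2% of max(1, |F·v|) = 1.21597.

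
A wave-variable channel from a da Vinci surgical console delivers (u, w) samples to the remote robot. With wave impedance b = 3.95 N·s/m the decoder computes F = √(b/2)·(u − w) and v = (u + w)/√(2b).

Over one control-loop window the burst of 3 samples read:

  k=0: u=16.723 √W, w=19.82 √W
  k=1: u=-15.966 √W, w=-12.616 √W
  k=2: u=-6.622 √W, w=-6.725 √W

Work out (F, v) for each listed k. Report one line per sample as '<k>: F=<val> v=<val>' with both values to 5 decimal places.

0: F=-4.35236 v=13.00142
1: F=-4.70791 v=-10.16902
2: F=0.14475 v=-4.74865

k=0: u−w=-3.09700, u+w=36.54300; √(b/2)=1.40535, √(2b)=2.81069; F=1.40535×(-3.097)=-4.35236, v=36.54300/2.81069=13.00142
k=1: u−w=-3.35000, u+w=-28.58200; √(b/2)=1.40535, √(2b)=2.81069; F=1.40535×(-3.35)=-4.70791, v=-28.58200/2.81069=-10.16902
k=2: u−w=0.10300, u+w=-13.34700; √(b/2)=1.40535, √(2b)=2.81069; F=1.40535×0.103=0.14475, v=-13.34700/2.81069=-4.74865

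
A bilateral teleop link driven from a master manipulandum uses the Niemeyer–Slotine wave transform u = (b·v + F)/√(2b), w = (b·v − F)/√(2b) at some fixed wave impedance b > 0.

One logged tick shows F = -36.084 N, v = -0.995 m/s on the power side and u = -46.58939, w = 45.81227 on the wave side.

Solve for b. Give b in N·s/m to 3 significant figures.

b = 0.305 N·s/m

u + w = -0.7771;  u + w = √(2b)·v, so √(2b) = -0.7771/(-0.995) = 0.7810.
b = (√(2b))²/2 = 0.6100/2 = 0.3050.
(Check via u − w = 2F/√(2b): u − w = -92.4017, 2F/√(2b) = -92.4016.)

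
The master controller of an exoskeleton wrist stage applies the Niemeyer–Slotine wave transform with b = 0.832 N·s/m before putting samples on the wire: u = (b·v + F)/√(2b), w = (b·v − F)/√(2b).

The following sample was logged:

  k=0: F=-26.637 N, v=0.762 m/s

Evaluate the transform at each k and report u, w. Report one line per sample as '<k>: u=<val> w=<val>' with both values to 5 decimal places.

k=0: b·v=0.832×0.762=0.63398; √(2b)=1.28996; u=(0.63398+(-26.637))/1.28996=-20.15798, w=(0.63398−(-26.637))/1.28996=21.14093

0: u=-20.15798 w=21.14093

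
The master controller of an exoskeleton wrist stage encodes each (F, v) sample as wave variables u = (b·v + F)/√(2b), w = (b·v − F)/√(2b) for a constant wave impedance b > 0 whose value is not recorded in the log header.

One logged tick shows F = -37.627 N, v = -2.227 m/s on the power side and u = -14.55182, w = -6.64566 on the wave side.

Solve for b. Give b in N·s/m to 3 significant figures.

u + w = -21.1975;  u + w = √(2b)·v, so √(2b) = -21.1975/(-2.227) = 9.5184.
b = (√(2b))²/2 = 90.6000/2 = 45.3000.
(Check via u − w = 2F/√(2b): u − w = -7.9062, 2F/√(2b) = -7.9062.)

b = 45.3 N·s/m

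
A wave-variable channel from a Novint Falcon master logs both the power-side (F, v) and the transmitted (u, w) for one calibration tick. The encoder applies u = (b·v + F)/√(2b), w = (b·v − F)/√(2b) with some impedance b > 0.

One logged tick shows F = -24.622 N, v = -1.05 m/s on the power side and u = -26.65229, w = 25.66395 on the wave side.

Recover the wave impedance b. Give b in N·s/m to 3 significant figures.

u + w = -0.9883;  u + w = √(2b)·v, so √(2b) = -0.9883/(-1.05) = 0.9413.
b = (√(2b))²/2 = 0.8860/2 = 0.4430.
(Check via u − w = 2F/√(2b): u − w = -52.3162, 2F/√(2b) = -52.3162.)

b = 0.443 N·s/m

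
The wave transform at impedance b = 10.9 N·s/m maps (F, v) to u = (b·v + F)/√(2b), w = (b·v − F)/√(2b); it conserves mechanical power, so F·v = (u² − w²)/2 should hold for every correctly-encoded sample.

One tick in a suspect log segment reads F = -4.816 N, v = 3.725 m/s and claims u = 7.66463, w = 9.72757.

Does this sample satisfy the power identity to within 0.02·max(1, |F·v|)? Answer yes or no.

yes

F·v = (-4.816)×3.725 = -17.93960 W.
(u² − w²)/2 = (58.74655 − 94.62562)/2 = -17.93953 W.
|Δ| = 0.00007;  2% of max(1, |F·v|) = 0.35879.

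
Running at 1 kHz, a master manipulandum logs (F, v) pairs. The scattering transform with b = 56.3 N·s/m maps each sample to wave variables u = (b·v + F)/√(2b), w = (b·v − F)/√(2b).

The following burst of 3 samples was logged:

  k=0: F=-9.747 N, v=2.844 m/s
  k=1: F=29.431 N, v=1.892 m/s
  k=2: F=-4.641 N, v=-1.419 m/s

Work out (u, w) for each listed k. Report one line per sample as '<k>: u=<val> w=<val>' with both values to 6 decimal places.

k=0: b·v=56.3×2.844=160.117200; √(2b)=10.611315; u=(160.117200+(-9.747))/10.611315=14.170742, w=(160.117200−(-9.747))/10.611315=16.007837
k=1: b·v=56.3×1.892=106.519600; √(2b)=10.611315; u=(106.519600+29.431)/10.611315=12.811853, w=(106.519600−29.431)/10.611315=7.264755
k=2: b·v=56.3×(-1.419)=-79.889700; √(2b)=10.611315; u=(-79.889700+(-4.641))/10.611315=-7.966091, w=(-79.889700−(-4.641))/10.611315=-7.091364

0: u=14.170742 w=16.007837
1: u=12.811853 w=7.264755
2: u=-7.966091 w=-7.091364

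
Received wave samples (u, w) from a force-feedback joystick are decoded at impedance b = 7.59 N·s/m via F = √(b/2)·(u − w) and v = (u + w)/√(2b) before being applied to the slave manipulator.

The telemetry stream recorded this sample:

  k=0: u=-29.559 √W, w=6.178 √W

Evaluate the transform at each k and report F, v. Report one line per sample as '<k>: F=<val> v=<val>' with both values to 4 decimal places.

0: F=-69.6184 v=-6.0010

k=0: u−w=-35.7370, u+w=-23.3810; √(b/2)=1.9481, √(2b)=3.8962; F=1.9481×(-35.737)=-69.6184, v=-23.3810/3.8962=-6.0010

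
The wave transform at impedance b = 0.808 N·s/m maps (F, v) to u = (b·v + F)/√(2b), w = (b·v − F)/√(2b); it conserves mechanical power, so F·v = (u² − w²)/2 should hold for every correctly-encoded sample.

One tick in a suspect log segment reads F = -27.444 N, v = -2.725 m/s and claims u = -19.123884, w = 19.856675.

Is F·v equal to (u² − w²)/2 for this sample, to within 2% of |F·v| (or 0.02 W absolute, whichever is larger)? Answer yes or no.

F·v = (-27.444)×(-2.725) = 74.784900 W.
(u² − w²)/2 = (365.722939 − 394.287542)/2 = -14.282301 W.
|Δ| = 89.067201;  2% of max(1, |F·v|) = 1.495698.

no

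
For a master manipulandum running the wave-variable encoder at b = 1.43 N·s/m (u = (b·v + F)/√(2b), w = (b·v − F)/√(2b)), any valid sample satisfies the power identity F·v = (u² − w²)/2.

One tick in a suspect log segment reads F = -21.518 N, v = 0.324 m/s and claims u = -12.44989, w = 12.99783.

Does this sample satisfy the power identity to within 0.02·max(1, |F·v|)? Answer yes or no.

yes

F·v = (-21.518)×0.324 = -6.9718 W.
(u² − w²)/2 = (154.9998 − 168.9436)/2 = -6.9719 W.
|Δ| = 0.0001;  2% of max(1, |F·v|) = 0.1394.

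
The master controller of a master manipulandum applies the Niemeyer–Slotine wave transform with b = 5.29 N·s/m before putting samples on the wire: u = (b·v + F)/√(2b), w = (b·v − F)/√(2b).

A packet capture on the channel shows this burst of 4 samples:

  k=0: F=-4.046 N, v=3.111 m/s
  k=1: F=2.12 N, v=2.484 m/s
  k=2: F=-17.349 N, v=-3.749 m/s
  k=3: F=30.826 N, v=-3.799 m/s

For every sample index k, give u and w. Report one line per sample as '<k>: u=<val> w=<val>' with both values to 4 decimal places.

k=0: b·v=5.29×3.111=16.4572; √(2b)=3.2527; u=(16.4572+(-4.046))/3.2527=3.8157, w=(16.4572−(-4.046))/3.2527=6.3035
k=1: b·v=5.29×2.484=13.1404; √(2b)=3.2527; u=(13.1404+2.12)/3.2527=4.6916, w=(13.1404−2.12)/3.2527=3.3881
k=2: b·v=5.29×(-3.749)=-19.8322; √(2b)=3.2527; u=(-19.8322+(-17.349))/3.2527=-11.4309, w=(-19.8322−(-17.349))/3.2527=-0.7634
k=3: b·v=5.29×(-3.799)=-20.0967; √(2b)=3.2527; u=(-20.0967+30.826)/3.2527=3.2986, w=(-20.0967−30.826)/3.2527=-15.6556

0: u=3.8157 w=6.3035
1: u=4.6916 w=3.3881
2: u=-11.4309 w=-0.7634
3: u=3.2986 w=-15.6556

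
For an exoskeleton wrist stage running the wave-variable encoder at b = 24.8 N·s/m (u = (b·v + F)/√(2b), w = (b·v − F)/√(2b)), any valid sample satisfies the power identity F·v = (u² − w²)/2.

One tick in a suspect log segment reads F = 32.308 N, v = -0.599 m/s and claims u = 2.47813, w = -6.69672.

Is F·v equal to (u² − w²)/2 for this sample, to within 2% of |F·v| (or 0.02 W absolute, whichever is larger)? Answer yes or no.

yes

F·v = 32.308×(-0.599) = -19.3525 W.
(u² − w²)/2 = (6.1411 − 44.8461)/2 = -19.3525 W.
|Δ| = 0.0000;  2% of max(1, |F·v|) = 0.3870.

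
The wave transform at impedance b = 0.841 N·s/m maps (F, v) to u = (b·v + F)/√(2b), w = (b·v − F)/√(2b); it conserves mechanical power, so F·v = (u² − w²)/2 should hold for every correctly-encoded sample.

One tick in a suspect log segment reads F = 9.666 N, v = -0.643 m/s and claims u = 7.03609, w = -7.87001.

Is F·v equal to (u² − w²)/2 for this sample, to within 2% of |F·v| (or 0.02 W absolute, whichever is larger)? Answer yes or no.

yes

F·v = 9.666×(-0.643) = -6.2152 W.
(u² − w²)/2 = (49.5066 − 61.9371)/2 = -6.2152 W.
|Δ| = 0.0000;  2% of max(1, |F·v|) = 0.1243.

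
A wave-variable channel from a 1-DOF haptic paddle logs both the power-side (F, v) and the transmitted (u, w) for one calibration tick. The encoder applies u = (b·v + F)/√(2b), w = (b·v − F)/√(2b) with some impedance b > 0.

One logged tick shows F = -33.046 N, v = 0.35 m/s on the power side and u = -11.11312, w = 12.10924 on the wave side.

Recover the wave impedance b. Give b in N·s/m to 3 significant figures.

b = 4.05 N·s/m

u + w = 0.9961;  u + w = √(2b)·v, so √(2b) = 0.9961/0.35 = 2.8461.
b = (√(2b))²/2 = 8.1000/2 = 4.0500.
(Check via u − w = 2F/√(2b): u − w = -23.2224, 2F/√(2b) = -23.2223.)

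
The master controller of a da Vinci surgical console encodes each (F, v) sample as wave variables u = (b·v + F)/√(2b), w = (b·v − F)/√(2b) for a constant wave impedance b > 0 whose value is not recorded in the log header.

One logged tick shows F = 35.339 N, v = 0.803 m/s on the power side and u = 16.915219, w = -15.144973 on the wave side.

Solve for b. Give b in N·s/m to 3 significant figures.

b = 2.43 N·s/m

u + w = 1.770246;  u + w = √(2b)·v, so √(2b) = 1.770246/0.803 = 2.204540.
b = (√(2b))²/2 = 4.859999/2 = 2.429999.
(Check via u − w = 2F/√(2b): u − w = 32.060192, 2F/√(2b) = 32.060196.)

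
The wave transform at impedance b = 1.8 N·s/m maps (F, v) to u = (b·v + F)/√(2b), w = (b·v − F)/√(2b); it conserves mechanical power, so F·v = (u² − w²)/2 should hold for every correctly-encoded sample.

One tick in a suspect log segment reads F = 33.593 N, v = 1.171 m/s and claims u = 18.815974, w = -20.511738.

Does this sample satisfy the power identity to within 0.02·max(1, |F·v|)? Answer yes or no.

F·v = 33.593×1.171 = 39.337403 W.
(u² − w²)/2 = (354.040878 − 420.731396)/2 = -33.345259 W.
|Δ| = 72.682662;  2% of max(1, |F·v|) = 0.786748.

no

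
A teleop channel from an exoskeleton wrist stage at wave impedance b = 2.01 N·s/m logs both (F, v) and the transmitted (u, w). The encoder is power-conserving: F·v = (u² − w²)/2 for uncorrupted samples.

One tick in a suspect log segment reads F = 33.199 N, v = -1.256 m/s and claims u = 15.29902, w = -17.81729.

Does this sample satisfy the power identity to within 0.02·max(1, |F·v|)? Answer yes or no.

F·v = 33.199×(-1.256) = -41.6979 W.
(u² − w²)/2 = (234.0600 − 317.4558)/2 = -41.6979 W.
|Δ| = 0.0000;  2% of max(1, |F·v|) = 0.8340.

yes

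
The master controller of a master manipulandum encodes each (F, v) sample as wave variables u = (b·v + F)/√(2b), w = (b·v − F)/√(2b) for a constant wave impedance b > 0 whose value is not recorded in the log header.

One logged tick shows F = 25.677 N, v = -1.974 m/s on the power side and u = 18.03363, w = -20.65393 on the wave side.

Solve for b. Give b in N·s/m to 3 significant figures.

b = 0.881 N·s/m

u + w = -2.6203;  u + w = √(2b)·v, so √(2b) = -2.6203/(-1.974) = 1.3274.
b = (√(2b))²/2 = 1.7620/2 = 0.8810.
(Check via u − w = 2F/√(2b): u − w = 38.6876, 2F/√(2b) = 38.6875.)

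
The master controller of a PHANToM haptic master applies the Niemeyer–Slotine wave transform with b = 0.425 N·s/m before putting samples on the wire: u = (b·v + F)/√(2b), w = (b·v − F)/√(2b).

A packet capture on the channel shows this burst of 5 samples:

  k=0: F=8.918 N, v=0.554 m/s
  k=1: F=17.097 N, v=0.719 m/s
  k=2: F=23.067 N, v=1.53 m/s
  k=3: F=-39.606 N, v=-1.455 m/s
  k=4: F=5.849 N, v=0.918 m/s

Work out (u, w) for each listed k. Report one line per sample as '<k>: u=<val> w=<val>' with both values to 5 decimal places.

0: u=9.92831 w=-9.41755
1: u=18.87574 w=-18.21286
2: u=25.72497 w=-24.31438
3: u=-43.62946 w=42.28802
4: u=6.76731 w=-5.92095

k=0: b·v=0.425×0.554=0.23545; √(2b)=0.92195; u=(0.23545+8.918)/0.92195=9.92831, w=(0.23545−8.918)/0.92195=-9.41755
k=1: b·v=0.425×0.719=0.30557; √(2b)=0.92195; u=(0.30557+17.097)/0.92195=18.87574, w=(0.30557−17.097)/0.92195=-18.21286
k=2: b·v=0.425×1.53=0.65025; √(2b)=0.92195; u=(0.65025+23.067)/0.92195=25.72497, w=(0.65025−23.067)/0.92195=-24.31438
k=3: b·v=0.425×(-1.455)=-0.61838; √(2b)=0.92195; u=(-0.61838+(-39.606))/0.92195=-43.62946, w=(-0.61838−(-39.606))/0.92195=42.28802
k=4: b·v=0.425×0.918=0.39015; √(2b)=0.92195; u=(0.39015+5.849)/0.92195=6.76731, w=(0.39015−5.849)/0.92195=-5.92095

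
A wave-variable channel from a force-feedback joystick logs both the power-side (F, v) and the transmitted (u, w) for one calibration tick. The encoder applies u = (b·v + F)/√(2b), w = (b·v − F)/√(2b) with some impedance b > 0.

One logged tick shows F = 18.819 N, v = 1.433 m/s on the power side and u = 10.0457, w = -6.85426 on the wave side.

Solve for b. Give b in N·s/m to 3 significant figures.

u + w = 3.19144;  u + w = √(2b)·v, so √(2b) = 3.19144/1.433 = 2.22710.
b = (√(2b))²/2 = 4.95999/2 = 2.48000.
(Check via u − w = 2F/√(2b): u − w = 16.89996, 2F/√(2b) = 16.89997.)

b = 2.48 N·s/m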